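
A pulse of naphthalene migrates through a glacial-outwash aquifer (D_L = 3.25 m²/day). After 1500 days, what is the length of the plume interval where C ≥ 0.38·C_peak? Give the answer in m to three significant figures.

275 m

The plume is Gaussian with σ = √(2Dt) = √(2 × 3.25 × 1500) = 98.74 m.
C/C_peak = exp(−Δx²/(2σ²)) = 0.38 ⇒ Δx = σ·√(−2 ln 0.38) = 98.74 × 1.391 = 137.3 m.
Width = 2Δx = 275 m.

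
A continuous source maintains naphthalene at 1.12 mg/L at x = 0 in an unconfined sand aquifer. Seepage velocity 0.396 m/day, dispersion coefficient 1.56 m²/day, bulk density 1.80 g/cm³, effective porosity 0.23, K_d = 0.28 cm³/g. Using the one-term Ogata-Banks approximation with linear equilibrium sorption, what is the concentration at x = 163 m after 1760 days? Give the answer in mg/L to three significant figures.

1.02 mg/L

Retardation factor R = 1 + ρ_b·K_d/n = 1 + 1.80 × 0.28/0.23 = 3.191.
Sorption retards both mechanisms: v_R = v/R = 0.1241 m/day, D_R = D/R = 0.4889 m²/day.
v_R·t = 0.1241 × 1760 = 218.416 m; 2√(D_R t) = 58.67 m; argument = (163 − 218.416)/58.67 = -0.9445.
C = C₀ × ½·erfc(-0.9445) = 1.12 × 0.9092 = 1.02 mg/L.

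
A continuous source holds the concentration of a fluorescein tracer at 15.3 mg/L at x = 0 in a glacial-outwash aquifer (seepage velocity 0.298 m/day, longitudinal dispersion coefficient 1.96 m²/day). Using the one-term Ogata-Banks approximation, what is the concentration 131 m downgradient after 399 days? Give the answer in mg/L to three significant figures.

5.81 mg/L

For a continuous step input, C/C₀ ≈ ½·erfc((x−vt)/(2√(Dt))).
vt = 0.298 × 399 = 118.902 m and 2√(Dt) = 2√(1.96 × 399) = 55.93 m.
Argument (x−vt)/(2√(Dt)) = (131 − 118.902)/55.93 = 0.2163; ½·erfc(0.2163) = 0.3798.
C = 15.3 × 0.3798 = 5.81 mg/L.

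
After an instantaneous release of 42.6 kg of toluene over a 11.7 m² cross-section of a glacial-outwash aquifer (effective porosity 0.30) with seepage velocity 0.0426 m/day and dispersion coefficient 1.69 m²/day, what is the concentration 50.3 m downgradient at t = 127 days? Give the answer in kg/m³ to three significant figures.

For an instantaneous plane source, C(x,t) = M/(n_e·A·√(4πDt)) · exp(−(x−vt)²/(4Dt)), with n_e·A the pore (flow) area.
Plume center vt = 0.0426 × 127 = 5.4102 m, so the well at 50.3 m is 44.8898 m downgradient of the peak.
√(4πDt) = 51.93 m, giving peak height M/(n_e·A·√(4πDt)) = 42.6/(0.30 × 11.7 × 51.93) = 0.2337 kg/m³.
(x−vt)²/(4Dt) = (44.8898)²/(4 × 1.69 × 127) = 2.347; exp(−2.347) = 0.09566.
C = 0.2337 × 0.09566 = 0.0224 kg/m³.

0.0224 kg/m³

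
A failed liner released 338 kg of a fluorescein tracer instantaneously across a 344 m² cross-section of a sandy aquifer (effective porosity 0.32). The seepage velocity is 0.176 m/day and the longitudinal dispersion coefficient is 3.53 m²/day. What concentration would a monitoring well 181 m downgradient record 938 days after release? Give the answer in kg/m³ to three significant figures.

For an instantaneous plane source, C(x,t) = M/(n_e·A·√(4πDt)) · exp(−(x−vt)²/(4Dt)), with n_e·A the pore (flow) area.
Plume center vt = 0.176 × 938 = 165.088 m, so the well at 181 m is 15.912 m downgradient of the peak.
√(4πDt) = 204.0 m, giving peak height M/(n_e·A·√(4πDt)) = 338/(0.32 × 344 × 204.0) = 0.01505 kg/m³.
(x−vt)²/(4Dt) = (15.912)²/(4 × 3.53 × 938) = 0.01912; exp(−0.01912) = 0.9811.
C = 0.01505 × 0.9811 = 0.0148 kg/m³.

0.0148 kg/m³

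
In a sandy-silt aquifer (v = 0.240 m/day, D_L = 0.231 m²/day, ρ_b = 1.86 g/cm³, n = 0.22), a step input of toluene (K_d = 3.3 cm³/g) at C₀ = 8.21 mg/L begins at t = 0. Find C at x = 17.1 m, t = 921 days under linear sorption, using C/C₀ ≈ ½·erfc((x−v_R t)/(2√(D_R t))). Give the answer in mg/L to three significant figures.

Retardation factor R = 1 + ρ_b·K_d/n = 1 + 1.86 × 3.3/0.22 = 28.90.
Sorption retards both mechanisms: v_R = v/R = 0.008304 m/day, D_R = D/R = 0.007993 m²/day.
v_R·t = 0.008304 × 921 = 7.647984 m; 2√(D_R t) = 5.426 m; argument = (17.1 − 7.647984)/5.426 = 1.742.
C = C₀ × ½·erfc(1.742) = 8.21 × 0.006878 = 0.0565 mg/L.

0.0565 mg/L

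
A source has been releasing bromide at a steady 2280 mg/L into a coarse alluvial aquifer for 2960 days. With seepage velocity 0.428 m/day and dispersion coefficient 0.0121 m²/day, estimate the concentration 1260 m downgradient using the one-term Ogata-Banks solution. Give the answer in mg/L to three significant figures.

1810 mg/L

For a continuous step input, C/C₀ ≈ ½·erfc((x−vt)/(2√(Dt))).
vt = 0.428 × 2960 = 1266.88 m and 2√(Dt) = 2√(0.0121 × 2960) = 11.97 m.
Argument (x−vt)/(2√(Dt)) = (1260 − 1266.88)/11.97 = -0.5748; ½·erfc(-0.5748) = 0.7919.
C = 2280 × 0.7919 = 1810 mg/L.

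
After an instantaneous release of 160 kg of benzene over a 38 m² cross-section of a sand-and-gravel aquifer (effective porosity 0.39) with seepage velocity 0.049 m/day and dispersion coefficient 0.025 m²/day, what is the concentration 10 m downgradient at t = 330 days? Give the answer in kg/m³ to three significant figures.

0.335 kg/m³

For an instantaneous plane source, C(x,t) = M/(n_e·A·√(4πDt)) · exp(−(x−vt)²/(4Dt)), with n_e·A the pore (flow) area.
Plume center vt = 0.049 × 330 = 16.17 m, so the well at 10 m is 6.17 m upgradient of the peak.
√(4πDt) = 10.18 m, giving peak height M/(n_e·A·√(4πDt)) = 160/(0.39 × 38 × 10.18) = 1.061 kg/m³.
(x−vt)²/(4Dt) = (-6.17)²/(4 × 0.025 × 330) = 1.154; exp(−1.154) = 0.3154.
C = 1.061 × 0.3154 = 0.335 kg/m³.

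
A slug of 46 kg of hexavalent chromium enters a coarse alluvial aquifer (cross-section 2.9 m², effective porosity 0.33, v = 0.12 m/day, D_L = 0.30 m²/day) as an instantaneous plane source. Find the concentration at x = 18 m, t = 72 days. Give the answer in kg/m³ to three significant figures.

1.06 kg/m³

For an instantaneous plane source, C(x,t) = M/(n_e·A·√(4πDt)) · exp(−(x−vt)²/(4Dt)), with n_e·A the pore (flow) area.
Plume center vt = 0.12 × 72 = 8.64 m, so the well at 18 m is 9.36 m downgradient of the peak.
√(4πDt) = 16.48 m, giving peak height M/(n_e·A·√(4πDt)) = 46/(0.33 × 2.9 × 16.48) = 2.917 kg/m³.
(x−vt)²/(4Dt) = (9.36)²/(4 × 0.30 × 72) = 1.014; exp(−1.014) = 0.3628.
C = 2.917 × 0.3628 = 1.06 kg/m³.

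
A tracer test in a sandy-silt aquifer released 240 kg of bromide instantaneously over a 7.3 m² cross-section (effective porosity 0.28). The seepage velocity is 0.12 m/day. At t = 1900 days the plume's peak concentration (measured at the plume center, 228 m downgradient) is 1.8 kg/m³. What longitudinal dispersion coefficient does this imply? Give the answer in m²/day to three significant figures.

0.178 m²/day

At the plume center C_max = M/(n_e·A·√(4πDt)), so D = M²/(4πt·(n_e·A·C_max)²).
n_e·A·C_max = 0.28 × 7.3 × 1.8 = 3.679 kg/m.
D = 240²/(4π × 1900 × 3.679²) = 0.178 m²/day.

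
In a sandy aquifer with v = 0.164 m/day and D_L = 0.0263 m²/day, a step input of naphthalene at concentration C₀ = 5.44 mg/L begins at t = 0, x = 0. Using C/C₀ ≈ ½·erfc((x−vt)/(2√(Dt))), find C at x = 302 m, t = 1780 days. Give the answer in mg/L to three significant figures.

For a continuous step input, C/C₀ ≈ ½·erfc((x−vt)/(2√(Dt))).
vt = 0.164 × 1780 = 291.92 m and 2√(Dt) = 2√(0.0263 × 1780) = 13.68 m.
Argument (x−vt)/(2√(Dt)) = (302 − 291.92)/13.68 = 0.7368; ½·erfc(0.7368) = 0.1487.
C = 5.44 × 0.1487 = 0.809 mg/L.

0.809 mg/L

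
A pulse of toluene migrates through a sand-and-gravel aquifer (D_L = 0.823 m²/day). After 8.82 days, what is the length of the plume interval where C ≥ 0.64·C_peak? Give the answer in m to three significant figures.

The plume is Gaussian with σ = √(2Dt) = √(2 × 0.823 × 8.82) = 3.810 m.
C/C_peak = exp(−Δx²/(2σ²)) = 0.64 ⇒ Δx = σ·√(−2 ln 0.64) = 3.810 × 0.9448 = 3.600 m.
Width = 2Δx = 7.20 m.

7.20 m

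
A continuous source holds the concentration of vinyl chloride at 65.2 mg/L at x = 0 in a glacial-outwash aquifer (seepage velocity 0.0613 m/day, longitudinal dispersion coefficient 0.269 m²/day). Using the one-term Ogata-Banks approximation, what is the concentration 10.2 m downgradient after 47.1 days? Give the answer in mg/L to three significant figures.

For a continuous step input, C/C₀ ≈ ½·erfc((x−vt)/(2√(Dt))).
vt = 0.0613 × 47.1 = 2.88723 m and 2√(Dt) = 2√(0.269 × 47.1) = 7.119 m.
Argument (x−vt)/(2√(Dt)) = (10.2 − 2.88723)/7.119 = 1.027; ½·erfc(1.027) = 0.07320.
C = 65.2 × 0.07320 = 4.77 mg/L.

4.77 mg/L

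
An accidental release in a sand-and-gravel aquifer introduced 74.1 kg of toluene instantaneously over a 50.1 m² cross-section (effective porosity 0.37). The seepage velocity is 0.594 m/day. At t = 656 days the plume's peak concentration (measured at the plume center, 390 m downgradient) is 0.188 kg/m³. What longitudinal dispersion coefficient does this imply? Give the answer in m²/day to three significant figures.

At the plume center C_max = M/(n_e·A·√(4πDt)), so D = M²/(4πt·(n_e·A·C_max)²).
n_e·A·C_max = 0.37 × 50.1 × 0.188 = 3.485 kg/m.
D = 74.1²/(4π × 656 × 3.485²) = 0.0548 m²/day.

0.0548 m²/day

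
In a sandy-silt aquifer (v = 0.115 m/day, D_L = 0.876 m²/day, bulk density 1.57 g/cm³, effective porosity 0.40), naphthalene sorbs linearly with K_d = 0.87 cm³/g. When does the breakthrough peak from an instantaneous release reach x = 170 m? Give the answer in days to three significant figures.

6240 days

Retardation factor R = 1 + ρ_b·K_d/n = 1 + 1.57 × 0.87/0.40 = 4.415.
Sorption retards both mechanisms: v_R = v/R = 0.02605 m/day, D_R = D/R = 0.1984 m²/day.
Peak time from v_R²t² + 2D_R t − x² = 0: t = (√(D_R² + v_R²x²) − D_R)/v_R².
√(D_R² + v_R²x²) = √(0.1984² + 0.02605² × 170²) = 4.433; v_R² = 0.0006786.
t = (4.433 − 0.1984)/0.0006786 = 6240 days.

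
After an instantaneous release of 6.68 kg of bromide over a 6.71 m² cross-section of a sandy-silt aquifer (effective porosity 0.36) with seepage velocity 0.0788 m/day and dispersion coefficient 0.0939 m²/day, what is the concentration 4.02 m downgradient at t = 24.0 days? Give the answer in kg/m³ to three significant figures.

For an instantaneous plane source, C(x,t) = M/(n_e·A·√(4πDt)) · exp(−(x−vt)²/(4Dt)), with n_e·A the pore (flow) area.
Plume center vt = 0.0788 × 24.0 = 1.8912 m, so the well at 4.02 m is 2.1288 m downgradient of the peak.
√(4πDt) = 5.322 m, giving peak height M/(n_e·A·√(4πDt)) = 6.68/(0.36 × 6.71 × 5.322) = 0.5196 kg/m³.
(x−vt)²/(4Dt) = (2.1288)²/(4 × 0.0939 × 24.0) = 0.5027; exp(−0.5027) = 0.6049.
C = 0.5196 × 0.6049 = 0.314 kg/m³.

0.314 kg/m³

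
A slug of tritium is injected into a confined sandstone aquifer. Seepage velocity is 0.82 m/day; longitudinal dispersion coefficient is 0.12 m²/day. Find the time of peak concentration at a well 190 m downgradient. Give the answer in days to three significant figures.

For the 1D instantaneous-source solution, setting ∂C/∂t = 0 at fixed x gives v²t² + 2Dt − x² = 0, so t = (√(D² + v²x²) − D)/v².
√(D² + v²x²) = √(0.12² + 0.82² × 190²) = 155.8; v² = 0.6724.
t = (155.8 − 0.12)/0.6724 = 232 days (vs. the pure-advection estimate x/v = 232 d).

232 days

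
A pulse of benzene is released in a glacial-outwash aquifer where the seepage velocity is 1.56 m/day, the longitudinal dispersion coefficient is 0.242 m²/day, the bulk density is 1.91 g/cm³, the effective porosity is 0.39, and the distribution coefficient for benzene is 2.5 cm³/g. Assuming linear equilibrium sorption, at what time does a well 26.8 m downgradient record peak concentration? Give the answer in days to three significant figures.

Retardation factor R = 1 + ρ_b·K_d/n = 1 + 1.91 × 2.5/0.39 = 13.24.
Sorption retards both mechanisms: v_R = v/R = 0.1178 m/day, D_R = D/R = 0.01828 m²/day.
Peak time from v_R²t² + 2D_R t − x² = 0: t = (√(D_R² + v_R²x²) − D_R)/v_R².
√(D_R² + v_R²x²) = √(0.01828² + 0.1178² × 26.8²) = 3.157; v_R² = 0.01388.
t = (3.157 − 0.01828)/0.01388 = 226 days.

226 days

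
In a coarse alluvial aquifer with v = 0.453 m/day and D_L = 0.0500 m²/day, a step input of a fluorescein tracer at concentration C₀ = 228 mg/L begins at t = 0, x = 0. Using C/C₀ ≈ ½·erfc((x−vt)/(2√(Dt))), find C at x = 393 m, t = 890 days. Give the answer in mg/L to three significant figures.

For a continuous step input, C/C₀ ≈ ½·erfc((x−vt)/(2√(Dt))).
vt = 0.453 × 890 = 403.17 m and 2√(Dt) = 2√(0.0500 × 890) = 13.34 m.
Argument (x−vt)/(2√(Dt)) = (393 − 403.17)/13.34 = -0.7624; ½·erfc(-0.7624) = 0.8595.
C = 228 × 0.8595 = 196 mg/L.

196 mg/L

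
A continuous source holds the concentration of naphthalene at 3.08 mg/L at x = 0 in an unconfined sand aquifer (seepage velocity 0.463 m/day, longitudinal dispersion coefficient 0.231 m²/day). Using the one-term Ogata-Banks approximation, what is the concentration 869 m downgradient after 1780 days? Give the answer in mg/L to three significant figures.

For a continuous step input, C/C₀ ≈ ½·erfc((x−vt)/(2√(Dt))).
vt = 0.463 × 1780 = 824.14 m and 2√(Dt) = 2√(0.231 × 1780) = 40.56 m.
Argument (x−vt)/(2√(Dt)) = (869 − 824.14)/40.56 = 1.106; ½·erfc(1.106) = 0.05889.
C = 3.08 × 0.05889 = 0.181 mg/L.

0.181 mg/L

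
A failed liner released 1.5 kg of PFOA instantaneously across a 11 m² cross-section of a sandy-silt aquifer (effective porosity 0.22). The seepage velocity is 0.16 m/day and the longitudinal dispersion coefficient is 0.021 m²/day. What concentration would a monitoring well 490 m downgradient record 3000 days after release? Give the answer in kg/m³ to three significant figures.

0.0148 kg/m³

For an instantaneous plane source, C(x,t) = M/(n_e·A·√(4πDt)) · exp(−(x−vt)²/(4Dt)), with n_e·A the pore (flow) area.
Plume center vt = 0.16 × 3000 = 480 m, so the well at 490 m is 10 m downgradient of the peak.
√(4πDt) = 28.14 m, giving peak height M/(n_e·A·√(4πDt)) = 1.5/(0.22 × 11 × 28.14) = 0.02203 kg/m³.
(x−vt)²/(4Dt) = (10)²/(4 × 0.021 × 3000) = 0.3968; exp(−0.3968) = 0.6725.
C = 0.02203 × 0.6725 = 0.0148 kg/m³.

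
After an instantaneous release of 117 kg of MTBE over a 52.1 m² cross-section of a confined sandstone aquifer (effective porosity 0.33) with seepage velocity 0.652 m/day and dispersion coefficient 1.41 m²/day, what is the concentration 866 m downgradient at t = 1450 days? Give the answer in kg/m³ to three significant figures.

For an instantaneous plane source, C(x,t) = M/(n_e·A·√(4πDt)) · exp(−(x−vt)²/(4Dt)), with n_e·A the pore (flow) area.
Plume center vt = 0.652 × 1450 = 945.4 m, so the well at 866 m is 79.4 m upgradient of the peak.
√(4πDt) = 160.3 m, giving peak height M/(n_e·A·√(4πDt)) = 117/(0.33 × 52.1 × 160.3) = 0.04245 kg/m³.
(x−vt)²/(4Dt) = (-79.4)²/(4 × 1.41 × 1450) = 0.7709; exp(−0.7709) = 0.4626.
C = 0.04245 × 0.4626 = 0.0196 kg/m³.

0.0196 kg/m³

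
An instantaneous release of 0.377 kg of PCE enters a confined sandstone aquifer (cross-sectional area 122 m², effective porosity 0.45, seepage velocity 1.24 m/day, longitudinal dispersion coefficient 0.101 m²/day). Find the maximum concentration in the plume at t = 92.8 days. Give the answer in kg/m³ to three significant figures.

0.000633 kg/m³

The peak of an instantaneous 1D plume sits at x = vt; there the Gaussian factor is 1 and C_max = M/(n_e·A·√(4πDt)), where n_e·A is the pore area the mass is dissolved in.
√(4πDt) = √(4π × 0.101 × 92.8) = 10.85 m, so C_max = 0.377/(0.45 × 122 × 10.85) = 0.000633 kg/m³.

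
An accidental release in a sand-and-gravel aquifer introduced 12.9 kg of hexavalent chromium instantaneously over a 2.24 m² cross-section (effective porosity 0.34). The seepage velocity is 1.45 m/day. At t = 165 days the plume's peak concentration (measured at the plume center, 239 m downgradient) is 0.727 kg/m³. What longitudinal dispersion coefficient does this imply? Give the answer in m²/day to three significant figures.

At the plume center C_max = M/(n_e·A·√(4πDt)), so D = M²/(4πt·(n_e·A·C_max)²).
n_e·A·C_max = 0.34 × 2.24 × 0.727 = 0.5537 kg/m.
D = 12.9²/(4π × 165 × 0.5537²) = 0.262 m²/day.

0.262 m²/day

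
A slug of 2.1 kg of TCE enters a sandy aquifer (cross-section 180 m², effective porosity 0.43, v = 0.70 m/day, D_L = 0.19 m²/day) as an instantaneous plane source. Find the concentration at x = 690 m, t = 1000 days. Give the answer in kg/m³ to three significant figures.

0.000487 kg/m³

For an instantaneous plane source, C(x,t) = M/(n_e·A·√(4πDt)) · exp(−(x−vt)²/(4Dt)), with n_e·A the pore (flow) area.
Plume center vt = 0.70 × 1000 = 700 m, so the well at 690 m is 10 m upgradient of the peak.
√(4πDt) = 48.86 m, giving peak height M/(n_e·A·√(4πDt)) = 2.1/(0.43 × 180 × 48.86) = 0.0005553 kg/m³.
(x−vt)²/(4Dt) = (-10)²/(4 × 0.19 × 1000) = 0.1316; exp(−0.1316) = 0.8767.
C = 0.0005553 × 0.8767 = 0.000487 kg/m³.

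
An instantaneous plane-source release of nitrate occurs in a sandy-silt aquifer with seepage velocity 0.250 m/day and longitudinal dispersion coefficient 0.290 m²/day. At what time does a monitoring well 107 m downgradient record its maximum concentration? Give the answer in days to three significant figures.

For the 1D instantaneous-source solution, setting ∂C/∂t = 0 at fixed x gives v²t² + 2Dt − x² = 0, so t = (√(D² + v²x²) − D)/v².
√(D² + v²x²) = √(0.290² + 0.250² × 107²) = 26.75; v² = 0.0625.
t = (26.75 − 0.290)/0.0625 = 423 days (vs. the pure-advection estimate x/v = 428 d).

423 days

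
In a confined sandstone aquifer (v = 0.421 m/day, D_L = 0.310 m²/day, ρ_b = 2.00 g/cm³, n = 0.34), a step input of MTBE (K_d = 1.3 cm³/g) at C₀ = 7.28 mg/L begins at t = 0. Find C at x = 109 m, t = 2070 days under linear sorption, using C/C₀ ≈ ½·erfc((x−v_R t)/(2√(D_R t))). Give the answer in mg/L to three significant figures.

Retardation factor R = 1 + ρ_b·K_d/n = 1 + 2.00 × 1.3/0.34 = 8.647.
Sorption retards both mechanisms: v_R = v/R = 0.04869 m/day, D_R = D/R = 0.03585 m²/day.
v_R·t = 0.04869 × 2070 = 100.7883 m; 2√(D_R t) = 17.23 m; argument = (109 − 100.7883)/17.23 = 0.4766.
C = C₀ × ½·erfc(0.4766) = 7.28 × 0.2502 = 1.82 mg/L.

1.82 mg/L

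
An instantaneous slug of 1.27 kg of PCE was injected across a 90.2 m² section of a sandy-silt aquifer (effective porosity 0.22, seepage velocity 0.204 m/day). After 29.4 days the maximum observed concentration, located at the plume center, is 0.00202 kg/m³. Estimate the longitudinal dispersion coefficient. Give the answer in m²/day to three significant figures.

At the plume center C_max = M/(n_e·A·√(4πDt)), so D = M²/(4πt·(n_e·A·C_max)²).
n_e·A·C_max = 0.22 × 90.2 × 0.00202 = 0.04008 kg/m.
D = 1.27²/(4π × 29.4 × 0.04008²) = 2.72 m²/day.

2.72 m²/day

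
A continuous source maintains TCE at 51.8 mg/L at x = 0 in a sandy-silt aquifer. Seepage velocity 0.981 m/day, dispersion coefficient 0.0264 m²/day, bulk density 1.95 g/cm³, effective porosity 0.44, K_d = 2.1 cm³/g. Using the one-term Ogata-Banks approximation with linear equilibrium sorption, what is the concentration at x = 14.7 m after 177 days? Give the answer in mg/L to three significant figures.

51.2 mg/L

Retardation factor R = 1 + ρ_b·K_d/n = 1 + 1.95 × 2.1/0.44 = 10.31.
Sorption retards both mechanisms: v_R = v/R = 0.09515 m/day, D_R = D/R = 0.002561 m²/day.
v_R·t = 0.09515 × 177 = 16.84155 m; 2√(D_R t) = 1.347 m; argument = (14.7 − 16.84155)/1.347 = -1.590.
C = C₀ × ½·erfc(-1.590) = 51.8 × 0.9877 = 51.2 mg/L.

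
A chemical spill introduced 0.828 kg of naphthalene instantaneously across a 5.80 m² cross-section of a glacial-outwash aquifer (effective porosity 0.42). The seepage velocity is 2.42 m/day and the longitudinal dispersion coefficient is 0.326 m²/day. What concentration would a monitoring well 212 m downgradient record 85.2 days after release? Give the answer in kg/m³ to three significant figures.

0.0134 kg/m³

For an instantaneous plane source, C(x,t) = M/(n_e·A·√(4πDt)) · exp(−(x−vt)²/(4Dt)), with n_e·A the pore (flow) area.
Plume center vt = 2.42 × 85.2 = 206.184 m, so the well at 212 m is 5.816 m downgradient of the peak.
√(4πDt) = 18.68 m, giving peak height M/(n_e·A·√(4πDt)) = 0.828/(0.42 × 5.80 × 18.68) = 0.01820 kg/m³.
(x−vt)²/(4Dt) = (5.816)²/(4 × 0.326 × 85.2) = 0.3045; exp(−0.3045) = 0.7375.
C = 0.01820 × 0.7375 = 0.0134 kg/m³.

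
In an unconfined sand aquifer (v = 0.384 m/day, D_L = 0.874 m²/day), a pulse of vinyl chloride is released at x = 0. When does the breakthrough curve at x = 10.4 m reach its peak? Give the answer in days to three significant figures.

21.8 days

For the 1D instantaneous-source solution, setting ∂C/∂t = 0 at fixed x gives v²t² + 2Dt − x² = 0, so t = (√(D² + v²x²) − D)/v².
√(D² + v²x²) = √(0.874² + 0.384² × 10.4²) = 4.088; v² = 0.147456.
t = (4.088 − 0.874)/0.147456 = 21.8 days (vs. the pure-advection estimate x/v = 27.1 d).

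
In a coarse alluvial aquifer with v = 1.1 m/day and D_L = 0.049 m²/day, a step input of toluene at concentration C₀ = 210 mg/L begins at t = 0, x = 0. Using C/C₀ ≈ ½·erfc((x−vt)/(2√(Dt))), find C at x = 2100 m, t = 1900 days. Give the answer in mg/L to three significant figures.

For a continuous step input, C/C₀ ≈ ½·erfc((x−vt)/(2√(Dt))).
vt = 1.1 × 1900 = 2090 m and 2√(Dt) = 2√(0.049 × 1900) = 19.30 m.
Argument (x−vt)/(2√(Dt)) = (2100 − 2090)/19.30 = 0.5181; ½·erfc(0.5181) = 0.2319.
C = 210 × 0.2319 = 48.7 mg/L.

48.7 mg/L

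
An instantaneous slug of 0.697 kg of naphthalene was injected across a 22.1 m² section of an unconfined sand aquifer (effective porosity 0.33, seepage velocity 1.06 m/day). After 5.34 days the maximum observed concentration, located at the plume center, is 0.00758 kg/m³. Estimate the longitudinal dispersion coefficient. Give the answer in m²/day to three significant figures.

2.37 m²/day

At the plume center C_max = M/(n_e·A·√(4πDt)), so D = M²/(4πt·(n_e·A·C_max)²).
n_e·A·C_max = 0.33 × 22.1 × 0.00758 = 0.05528 kg/m.
D = 0.697²/(4π × 5.34 × 0.05528²) = 2.37 m²/day.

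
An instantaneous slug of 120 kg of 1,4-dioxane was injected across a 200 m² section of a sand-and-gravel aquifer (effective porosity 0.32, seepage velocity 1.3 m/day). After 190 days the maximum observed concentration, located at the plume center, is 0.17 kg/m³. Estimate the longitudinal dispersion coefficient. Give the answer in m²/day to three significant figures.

0.0509 m²/day

At the plume center C_max = M/(n_e·A·√(4πDt)), so D = M²/(4πt·(n_e·A·C_max)²).
n_e·A·C_max = 0.32 × 200 × 0.17 = 10.88 kg/m.
D = 120²/(4π × 190 × 10.88²) = 0.0509 m²/day.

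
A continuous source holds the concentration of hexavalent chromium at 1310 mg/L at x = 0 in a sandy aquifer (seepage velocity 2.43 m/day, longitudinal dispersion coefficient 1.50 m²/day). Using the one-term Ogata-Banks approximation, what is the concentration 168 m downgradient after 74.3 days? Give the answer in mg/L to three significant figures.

For a continuous step input, C/C₀ ≈ ½·erfc((x−vt)/(2√(Dt))).
vt = 2.43 × 74.3 = 180.549 m and 2√(Dt) = 2√(1.50 × 74.3) = 21.11 m.
Argument (x−vt)/(2√(Dt)) = (168 − 180.549)/21.11 = -0.5945; ½·erfc(-0.5945) = 0.7998.
C = 1310 × 0.7998 = 1050 mg/L.

1050 mg/L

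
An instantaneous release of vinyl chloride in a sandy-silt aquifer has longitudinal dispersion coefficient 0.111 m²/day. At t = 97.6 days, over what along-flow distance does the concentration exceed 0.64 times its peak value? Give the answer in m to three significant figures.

8.80 m

The plume is Gaussian with σ = √(2Dt) = √(2 × 0.111 × 97.6) = 4.655 m.
C/C_peak = exp(−Δx²/(2σ²)) = 0.64 ⇒ Δx = σ·√(−2 ln 0.64) = 4.655 × 0.9448 = 4.398 m.
Width = 2Δx = 8.80 m.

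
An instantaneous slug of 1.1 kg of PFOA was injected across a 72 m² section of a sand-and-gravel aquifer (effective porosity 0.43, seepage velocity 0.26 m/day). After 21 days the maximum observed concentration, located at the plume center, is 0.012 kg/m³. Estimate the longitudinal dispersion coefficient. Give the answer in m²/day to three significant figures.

0.0332 m²/day

At the plume center C_max = M/(n_e·A·√(4πDt)), so D = M²/(4πt·(n_e·A·C_max)²).
n_e·A·C_max = 0.43 × 72 × 0.012 = 0.3715 kg/m.
D = 1.1²/(4π × 21 × 0.3715²) = 0.0332 m²/day.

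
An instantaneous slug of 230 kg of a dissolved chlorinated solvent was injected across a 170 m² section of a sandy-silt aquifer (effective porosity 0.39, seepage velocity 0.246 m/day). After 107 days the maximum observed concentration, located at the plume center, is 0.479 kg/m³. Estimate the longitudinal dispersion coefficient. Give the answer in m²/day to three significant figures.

0.0390 m²/day

At the plume center C_max = M/(n_e·A·√(4πDt)), so D = M²/(4πt·(n_e·A·C_max)²).
n_e·A·C_max = 0.39 × 170 × 0.479 = 31.76 kg/m.
D = 230²/(4π × 107 × 31.76²) = 0.0390 m²/day.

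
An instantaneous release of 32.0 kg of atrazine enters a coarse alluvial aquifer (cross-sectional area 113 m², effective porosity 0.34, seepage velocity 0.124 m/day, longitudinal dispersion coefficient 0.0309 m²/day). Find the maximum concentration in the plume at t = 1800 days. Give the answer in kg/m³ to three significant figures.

0.0315 kg/m³

The peak of an instantaneous 1D plume sits at x = vt; there the Gaussian factor is 1 and C_max = M/(n_e·A·√(4πDt)), where n_e·A is the pore area the mass is dissolved in.
√(4πDt) = √(4π × 0.0309 × 1800) = 26.44 m, so C_max = 32.0/(0.34 × 113 × 26.44) = 0.0315 kg/m³.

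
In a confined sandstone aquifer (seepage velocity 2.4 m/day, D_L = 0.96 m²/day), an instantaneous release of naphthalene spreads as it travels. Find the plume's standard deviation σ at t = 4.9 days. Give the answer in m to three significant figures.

3.07 m

Dispersive spreading gives a Gaussian with σ² = 2Dt; advection only shifts the center.
σ = √(2 × 0.96 × 4.9) = 3.07 m.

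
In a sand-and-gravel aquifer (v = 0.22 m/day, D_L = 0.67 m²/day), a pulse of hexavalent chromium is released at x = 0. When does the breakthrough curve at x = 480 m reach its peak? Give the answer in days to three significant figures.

2170 days

For the 1D instantaneous-source solution, setting ∂C/∂t = 0 at fixed x gives v²t² + 2Dt − x² = 0, so t = (√(D² + v²x²) − D)/v².
√(D² + v²x²) = √(0.67² + 0.22² × 480²) = 105.6; v² = 0.0484.
t = (105.6 − 0.67)/0.0484 = 2170 days (vs. the pure-advection estimate x/v = 2180 d).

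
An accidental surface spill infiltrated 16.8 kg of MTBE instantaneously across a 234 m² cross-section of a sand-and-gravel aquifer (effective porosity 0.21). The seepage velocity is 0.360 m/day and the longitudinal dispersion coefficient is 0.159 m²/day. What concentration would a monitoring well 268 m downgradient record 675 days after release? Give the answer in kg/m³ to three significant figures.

For an instantaneous plane source, C(x,t) = M/(n_e·A·√(4πDt)) · exp(−(x−vt)²/(4Dt)), with n_e·A the pore (flow) area.
Plume center vt = 0.360 × 675 = 243 m, so the well at 268 m is 25 m downgradient of the peak.
√(4πDt) = 36.72 m, giving peak height M/(n_e·A·√(4πDt)) = 16.8/(0.21 × 234 × 36.72) = 0.009310 kg/m³.
(x−vt)²/(4Dt) = (25)²/(4 × 0.159 × 675) = 1.456; exp(−1.456) = 0.2332.
C = 0.009310 × 0.2332 = 0.00217 kg/m³.

0.00217 kg/m³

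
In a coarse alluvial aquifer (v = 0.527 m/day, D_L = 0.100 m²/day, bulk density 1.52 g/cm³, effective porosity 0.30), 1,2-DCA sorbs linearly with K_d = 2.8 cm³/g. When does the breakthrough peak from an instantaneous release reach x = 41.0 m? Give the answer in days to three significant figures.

1180 days

Retardation factor R = 1 + ρ_b·K_d/n = 1 + 1.52 × 2.8/0.30 = 15.19.
Sorption retards both mechanisms: v_R = v/R = 0.03469 m/day, D_R = D/R = 0.006583 m²/day.
Peak time from v_R²t² + 2D_R t − x² = 0: t = (√(D_R² + v_R²x²) − D_R)/v_R².
√(D_R² + v_R²x²) = √(0.006583² + 0.03469² × 41.0²) = 1.422; v_R² = 0.001203.
t = (1.422 − 0.006583)/0.001203 = 1180 days.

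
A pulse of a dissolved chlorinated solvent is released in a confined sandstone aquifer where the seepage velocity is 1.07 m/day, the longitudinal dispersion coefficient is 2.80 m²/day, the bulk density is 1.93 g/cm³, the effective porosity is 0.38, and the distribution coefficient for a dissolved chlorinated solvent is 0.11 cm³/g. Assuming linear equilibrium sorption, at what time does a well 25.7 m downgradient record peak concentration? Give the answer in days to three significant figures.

33.8 days

Retardation factor R = 1 + ρ_b·K_d/n = 1 + 1.93 × 0.11/0.38 = 1.559.
Sorption retards both mechanisms: v_R = v/R = 0.6863 m/day, D_R = D/R = 1.796 m²/day.
Peak time from v_R²t² + 2D_R t − x² = 0: t = (√(D_R² + v_R²x²) − D_R)/v_R².
√(D_R² + v_R²x²) = √(1.796² + 0.6863² × 25.7²) = 17.73; v_R² = 0.4710.
t = (17.73 − 1.796)/0.4710 = 33.8 days.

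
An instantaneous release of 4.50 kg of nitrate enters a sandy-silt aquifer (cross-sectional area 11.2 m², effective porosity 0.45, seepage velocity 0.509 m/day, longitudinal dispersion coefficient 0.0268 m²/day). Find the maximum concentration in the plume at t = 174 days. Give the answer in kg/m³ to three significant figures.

0.117 kg/m³

The peak of an instantaneous 1D plume sits at x = vt; there the Gaussian factor is 1 and C_max = M/(n_e·A·√(4πDt)), where n_e·A is the pore area the mass is dissolved in.
√(4πDt) = √(4π × 0.0268 × 174) = 7.655 m, so C_max = 4.50/(0.45 × 11.2 × 7.655) = 0.117 kg/m³.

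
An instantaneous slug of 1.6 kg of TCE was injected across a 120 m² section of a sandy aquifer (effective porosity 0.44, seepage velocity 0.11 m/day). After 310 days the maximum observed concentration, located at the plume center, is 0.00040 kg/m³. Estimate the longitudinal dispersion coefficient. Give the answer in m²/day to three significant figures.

At the plume center C_max = M/(n_e·A·√(4πDt)), so D = M²/(4πt·(n_e·A·C_max)²).
n_e·A·C_max = 0.44 × 120 × 0.00040 = 0.02112 kg/m.
D = 1.6²/(4π × 310 × 0.02112²) = 1.47 m²/day.

1.47 m²/day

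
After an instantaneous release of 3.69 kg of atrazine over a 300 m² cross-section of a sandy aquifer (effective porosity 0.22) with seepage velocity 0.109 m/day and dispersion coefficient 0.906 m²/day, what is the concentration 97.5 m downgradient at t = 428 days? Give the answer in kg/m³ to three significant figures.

0.000151 kg/m³

For an instantaneous plane source, C(x,t) = M/(n_e·A·√(4πDt)) · exp(−(x−vt)²/(4Dt)), with n_e·A the pore (flow) area.
Plume center vt = 0.109 × 428 = 46.652 m, so the well at 97.5 m is 50.848 m downgradient of the peak.
√(4πDt) = 69.81 m, giving peak height M/(n_e·A·√(4πDt)) = 3.69/(0.22 × 300 × 69.81) = 0.0008009 kg/m³.
(x−vt)²/(4Dt) = (50.848)²/(4 × 0.906 × 428) = 1.667; exp(−1.667) = 0.1888.
C = 0.0008009 × 0.1888 = 0.000151 kg/m³.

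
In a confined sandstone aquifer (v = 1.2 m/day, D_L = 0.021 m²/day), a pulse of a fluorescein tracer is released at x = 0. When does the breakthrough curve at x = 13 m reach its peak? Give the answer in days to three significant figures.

10.8 days

For the 1D instantaneous-source solution, setting ∂C/∂t = 0 at fixed x gives v²t² + 2Dt − x² = 0, so t = (√(D² + v²x²) − D)/v².
√(D² + v²x²) = √(0.021² + 1.2² × 13²) = 15.60; v² = 1.44.
t = (15.60 − 0.021)/1.44 = 10.8 days (vs. the pure-advection estimate x/v = 10.8 d).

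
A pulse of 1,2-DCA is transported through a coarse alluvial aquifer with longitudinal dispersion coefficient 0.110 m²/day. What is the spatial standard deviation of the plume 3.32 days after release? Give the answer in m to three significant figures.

Dispersive spreading gives a Gaussian with σ² = 2Dt; advection only shifts the center.
σ = √(2 × 0.110 × 3.32) = 0.855 m.

0.855 m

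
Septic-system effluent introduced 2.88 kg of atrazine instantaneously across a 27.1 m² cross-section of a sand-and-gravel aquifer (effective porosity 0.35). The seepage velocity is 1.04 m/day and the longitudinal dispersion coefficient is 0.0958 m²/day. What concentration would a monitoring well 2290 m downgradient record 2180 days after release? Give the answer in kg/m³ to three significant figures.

0.00318 kg/m³

For an instantaneous plane source, C(x,t) = M/(n_e·A·√(4πDt)) · exp(−(x−vt)²/(4Dt)), with n_e·A the pore (flow) area.
Plume center vt = 1.04 × 2180 = 2267.2 m, so the well at 2290 m is 22.8 m downgradient of the peak.
√(4πDt) = 51.23 m, giving peak height M/(n_e·A·√(4πDt)) = 2.88/(0.35 × 27.1 × 51.23) = 0.005927 kg/m³.
(x−vt)²/(4Dt) = (22.8)²/(4 × 0.0958 × 2180) = 0.6223; exp(−0.6223) = 0.5367.
C = 0.005927 × 0.5367 = 0.00318 kg/m³.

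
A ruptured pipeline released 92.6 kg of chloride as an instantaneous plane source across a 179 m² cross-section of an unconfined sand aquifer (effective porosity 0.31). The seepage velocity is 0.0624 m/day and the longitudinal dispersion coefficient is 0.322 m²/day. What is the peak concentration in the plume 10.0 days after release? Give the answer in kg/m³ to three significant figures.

0.262 kg/m³

The peak of an instantaneous 1D plume sits at x = vt; there the Gaussian factor is 1 and C_max = M/(n_e·A·√(4πDt)), where n_e·A is the pore area the mass is dissolved in.
√(4πDt) = √(4π × 0.322 × 10.0) = 6.361 m, so C_max = 92.6/(0.31 × 179 × 6.361) = 0.262 kg/m³.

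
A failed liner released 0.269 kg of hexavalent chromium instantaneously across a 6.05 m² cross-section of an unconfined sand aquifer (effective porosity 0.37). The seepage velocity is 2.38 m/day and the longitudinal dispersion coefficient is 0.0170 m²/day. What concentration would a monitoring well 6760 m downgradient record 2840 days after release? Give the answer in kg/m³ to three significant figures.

0.00486 kg/m³

For an instantaneous plane source, C(x,t) = M/(n_e·A·√(4πDt)) · exp(−(x−vt)²/(4Dt)), with n_e·A the pore (flow) area.
Plume center vt = 2.38 × 2840 = 6759.2 m, so the well at 6760 m is 0.8 m downgradient of the peak.
√(4πDt) = 24.63 m, giving peak height M/(n_e·A·√(4πDt)) = 0.269/(0.37 × 6.05 × 24.63) = 0.004879 kg/m³.
(x−vt)²/(4Dt) = (0.8)²/(4 × 0.0170 × 2840) = 0.003314; exp(−0.003314) = 0.9967.
C = 0.004879 × 0.9967 = 0.00486 kg/m³.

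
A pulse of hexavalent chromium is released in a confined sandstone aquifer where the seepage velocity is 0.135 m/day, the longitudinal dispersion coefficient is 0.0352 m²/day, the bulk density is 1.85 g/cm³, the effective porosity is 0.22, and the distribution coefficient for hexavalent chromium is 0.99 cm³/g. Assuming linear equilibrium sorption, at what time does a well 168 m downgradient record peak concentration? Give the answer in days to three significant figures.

11600 days

Retardation factor R = 1 + ρ_b·K_d/n = 1 + 1.85 × 0.99/0.22 = 9.325.
Sorption retards both mechanisms: v_R = v/R = 0.01448 m/day, D_R = D/R = 0.003775 m²/day.
Peak time from v_R²t² + 2D_R t − x² = 0: t = (√(D_R² + v_R²x²) − D_R)/v_R².
√(D_R² + v_R²x²) = √(0.003775² + 0.01448² × 168²) = 2.433; v_R² = 0.0002097.
t = (2.433 − 0.003775)/0.0002097 = 11600 days.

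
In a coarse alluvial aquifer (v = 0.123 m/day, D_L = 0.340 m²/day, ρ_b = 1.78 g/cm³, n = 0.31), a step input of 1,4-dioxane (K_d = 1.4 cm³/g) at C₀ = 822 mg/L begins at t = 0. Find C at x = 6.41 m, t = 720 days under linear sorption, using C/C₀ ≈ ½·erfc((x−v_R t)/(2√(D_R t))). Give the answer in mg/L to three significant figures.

557 mg/L

Retardation factor R = 1 + ρ_b·K_d/n = 1 + 1.78 × 1.4/0.31 = 9.039.
Sorption retards both mechanisms: v_R = v/R = 0.01361 m/day, D_R = D/R = 0.03761 m²/day.
v_R·t = 0.01361 × 720 = 9.7992 m; 2√(D_R t) = 10.41 m; argument = (6.41 − 9.7992)/10.41 = -0.3256.
C = C₀ × ½·erfc(-0.3256) = 822 × 0.6774 = 557 mg/L.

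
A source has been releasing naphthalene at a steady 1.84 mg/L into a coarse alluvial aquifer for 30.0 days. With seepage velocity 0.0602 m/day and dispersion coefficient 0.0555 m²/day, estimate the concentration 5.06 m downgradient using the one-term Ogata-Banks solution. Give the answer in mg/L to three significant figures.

0.0686 mg/L

For a continuous step input, C/C₀ ≈ ½·erfc((x−vt)/(2√(Dt))).
vt = 0.0602 × 30.0 = 1.806 m and 2√(Dt) = 2√(0.0555 × 30.0) = 2.581 m.
Argument (x−vt)/(2√(Dt)) = (5.06 − 1.806)/2.581 = 1.261; ½·erfc(1.261) = 0.03727.
C = 1.84 × 0.03727 = 0.0686 mg/L.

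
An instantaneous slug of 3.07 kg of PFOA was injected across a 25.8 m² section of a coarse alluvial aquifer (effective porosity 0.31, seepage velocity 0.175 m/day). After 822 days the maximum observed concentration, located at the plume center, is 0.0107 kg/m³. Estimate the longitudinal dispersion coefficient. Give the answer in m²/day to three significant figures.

At the plume center C_max = M/(n_e·A·√(4πDt)), so D = M²/(4πt·(n_e·A·C_max)²).
n_e·A·C_max = 0.31 × 25.8 × 0.0107 = 0.08558 kg/m.
D = 3.07²/(4π × 822 × 0.08558²) = 0.125 m²/day.

0.125 m²/day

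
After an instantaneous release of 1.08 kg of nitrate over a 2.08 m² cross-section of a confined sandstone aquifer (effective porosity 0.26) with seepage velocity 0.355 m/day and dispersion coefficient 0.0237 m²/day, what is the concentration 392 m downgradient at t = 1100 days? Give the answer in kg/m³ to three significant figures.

0.108 kg/m³

For an instantaneous plane source, C(x,t) = M/(n_e·A·√(4πDt)) · exp(−(x−vt)²/(4Dt)), with n_e·A the pore (flow) area.
Plume center vt = 0.355 × 1100 = 390.5 m, so the well at 392 m is 1.5 m downgradient of the peak.
√(4πDt) = 18.10 m, giving peak height M/(n_e·A·√(4πDt)) = 1.08/(0.26 × 2.08 × 18.10) = 0.1103 kg/m³.
(x−vt)²/(4Dt) = (1.5)²/(4 × 0.0237 × 1100) = 0.02158; exp(−0.02158) = 0.9787.
C = 0.1103 × 0.9787 = 0.108 kg/m³.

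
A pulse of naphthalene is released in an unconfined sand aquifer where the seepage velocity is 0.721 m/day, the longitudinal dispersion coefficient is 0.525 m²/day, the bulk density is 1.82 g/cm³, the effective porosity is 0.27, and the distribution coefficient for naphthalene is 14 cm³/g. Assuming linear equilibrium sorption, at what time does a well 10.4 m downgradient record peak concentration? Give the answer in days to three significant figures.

Retardation factor R = 1 + ρ_b·K_d/n = 1 + 1.82 × 14/0.27 = 95.37.
Sorption retards both mechanisms: v_R = v/R = 0.007560 m/day, D_R = D/R = 0.005505 m²/day.
Peak time from v_R²t² + 2D_R t − x² = 0: t = (√(D_R² + v_R²x²) − D_R)/v_R².
√(D_R² + v_R²x²) = √(0.005505² + 0.007560² × 10.4²) = 0.07882; v_R² = 5.715e-05.
t = (0.07882 − 0.005505)/5.715e-05 = 1280 days.

1280 days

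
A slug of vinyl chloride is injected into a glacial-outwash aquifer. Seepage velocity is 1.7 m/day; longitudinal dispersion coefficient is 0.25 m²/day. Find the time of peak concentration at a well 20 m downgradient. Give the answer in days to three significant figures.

11.7 days

For the 1D instantaneous-source solution, setting ∂C/∂t = 0 at fixed x gives v²t² + 2Dt − x² = 0, so t = (√(D² + v²x²) − D)/v².
√(D² + v²x²) = √(0.25² + 1.7² × 20²) = 34.00; v² = 2.89.
t = (34.00 − 0.25)/2.89 = 11.7 days (vs. the pure-advection estimate x/v = 11.8 d).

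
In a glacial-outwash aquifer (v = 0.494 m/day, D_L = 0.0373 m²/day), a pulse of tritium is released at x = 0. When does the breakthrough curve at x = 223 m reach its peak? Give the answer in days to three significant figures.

451 days

For the 1D instantaneous-source solution, setting ∂C/∂t = 0 at fixed x gives v²t² + 2Dt − x² = 0, so t = (√(D² + v²x²) − D)/v².
√(D² + v²x²) = √(0.0373² + 0.494² × 223²) = 110.2; v² = 0.244036.
t = (110.2 − 0.0373)/0.244036 = 451 days (vs. the pure-advection estimate x/v = 451 d).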